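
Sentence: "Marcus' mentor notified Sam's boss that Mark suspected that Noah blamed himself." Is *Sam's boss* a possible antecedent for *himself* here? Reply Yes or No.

*himself* is a reflexive; Principle A requires it to be bound within its binding domain — the clause headed by 'blamed'.
— Sam's boss: object of the matrix clause; c-commands the reflexive but lies outside its binding domain — cannot bind it (Principle A).

No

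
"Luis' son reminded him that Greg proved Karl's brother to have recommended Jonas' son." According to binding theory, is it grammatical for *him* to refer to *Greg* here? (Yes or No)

No

*Greg* is an R-expression; Principle C requires it to be free (not bound by any c-commanding expression).
— him: object of the matrix clause; the pronoun c-commands the R-expression — coreference blocked (Principle C).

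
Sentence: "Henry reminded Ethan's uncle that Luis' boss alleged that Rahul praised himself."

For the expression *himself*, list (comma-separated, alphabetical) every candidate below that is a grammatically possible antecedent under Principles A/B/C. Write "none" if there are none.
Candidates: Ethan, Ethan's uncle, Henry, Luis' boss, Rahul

Rahul

*himself* is a reflexive; Principle A requires it to be bound within its binding domain — the clause headed by 'praised'.
— Ethan: possessor inside the object DP of the matrix clause; does not c-command the reflexive — cannot bind it (Principle A).
— Ethan's uncle: object of the matrix clause; c-commands the reflexive but lies outside its binding domain — cannot bind it (Principle A).
— Henry: subject of the matrix clause; c-commands the reflexive but lies outside its binding domain — cannot bind it (Principle A).
— Luis' boss: subject of the clause headed by 'alleged'; c-commands the reflexive but lies outside its binding domain — cannot bind it (Principle A).
— Rahul: subject of the clause headed by 'praised'; c-commands the reflexive within its binding domain — allowed (Principle A).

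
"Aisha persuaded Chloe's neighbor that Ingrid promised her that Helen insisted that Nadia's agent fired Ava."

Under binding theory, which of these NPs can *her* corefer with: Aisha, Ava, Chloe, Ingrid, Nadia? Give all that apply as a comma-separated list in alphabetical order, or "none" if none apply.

Aisha, Chloe

*her* is a pronoun; Principle B requires it to be free in its binding domain — the clause headed by 'promised'.
— Aisha: subject of the matrix clause; c-commands the pronoun but lies outside its binding domain — allowed.
— Ava: object of the clause headed by 'fired'; is c-commanded by the pronoun; coreference would bind this R-expression — blocked (Principle C).
— Chloe: possessor inside the object DP of the matrix clause; does not c-command the pronoun — Principle B does not apply; allowed.
— Ingrid: subject of the clause headed by 'promised'; c-commands the pronoun within its binding domain — blocked (Principle B).
— Nadia: possessor inside the subject DP of the clause headed by 'fired'; is c-commanded by the pronoun; coreference would bind this R-expression — blocked (Principle C).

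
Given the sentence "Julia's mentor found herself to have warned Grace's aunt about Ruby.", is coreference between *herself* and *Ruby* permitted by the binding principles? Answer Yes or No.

*herself* is a reflexive; Principle A requires it to be bound within its binding domain — the matrix clause.
— Ruby: second object of the clause headed by 'warned'; does not c-command the reflexive — cannot bind it (Principle A).

No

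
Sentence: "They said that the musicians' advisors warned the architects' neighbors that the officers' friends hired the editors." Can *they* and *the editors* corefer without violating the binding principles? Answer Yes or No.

No

*the editors* is an R-expression; Principle C requires it to be free (not bound by any c-commanding expression).
— they: subject of the matrix clause; the pronoun c-commands the R-expression — coreference blocked (Principle C).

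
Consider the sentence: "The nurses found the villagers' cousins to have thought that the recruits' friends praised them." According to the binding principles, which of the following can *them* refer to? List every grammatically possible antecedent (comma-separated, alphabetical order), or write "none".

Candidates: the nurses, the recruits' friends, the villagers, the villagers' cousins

the nurses, the villagers, the villagers' cousins

*them* is a pronoun; Principle B requires it to be free in its binding domain — the clause headed by 'praised'.
— the nurses: subject of the matrix clause; c-commands the pronoun but lies outside its binding domain — allowed.
— the recruits' friends: subject of the clause headed by 'praised'; c-commands the pronoun within its binding domain — blocked (Principle B).
— the villagers: possessor inside the subject DP of the clause headed by 'thought'; does not c-command the pronoun — Principle B does not apply; allowed.
— the villagers' cousins: subject of the clause headed by 'thought'; c-commands the pronoun but lies outside its binding domain — allowed.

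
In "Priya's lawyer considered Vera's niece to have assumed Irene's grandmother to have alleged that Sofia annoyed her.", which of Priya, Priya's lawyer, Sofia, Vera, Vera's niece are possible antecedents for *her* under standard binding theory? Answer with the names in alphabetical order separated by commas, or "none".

Priya, Priya's lawyer, Vera, Vera's niece

*her* is a pronoun; Principle B requires it to be free in its binding domain — the clause headed by 'annoyed'.
— Priya: possessor inside the subject DP of the matrix clause; does not c-command the pronoun — Principle B does not apply; allowed.
— Priya's lawyer: subject of the matrix clause; c-commands the pronoun but lies outside its binding domain — allowed.
— Sofia: subject of the clause headed by 'annoyed'; c-commands the pronoun within its binding domain — blocked (Principle B).
— Vera: possessor inside the subject DP of the clause headed by 'assumed'; does not c-command the pronoun — Principle B does not apply; allowed.
— Vera's niece: subject of the clause headed by 'assumed'; c-commands the pronoun but lies outside its binding domain — allowed.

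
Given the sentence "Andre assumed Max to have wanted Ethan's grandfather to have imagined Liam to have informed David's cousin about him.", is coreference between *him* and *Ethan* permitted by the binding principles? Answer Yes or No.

*him* is a pronoun; Principle B requires it to be free in its binding domain — the clause headed by 'informed'.
— Ethan: possessor inside the subject DP of the clause headed by 'imagined'; does not c-command the pronoun — Principle B does not apply; allowed.

Yes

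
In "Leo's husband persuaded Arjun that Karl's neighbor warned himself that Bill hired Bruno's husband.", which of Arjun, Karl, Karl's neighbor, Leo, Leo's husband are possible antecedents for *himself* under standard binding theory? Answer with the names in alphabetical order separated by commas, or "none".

Karl's neighbor

*himself* is a reflexive; Principle A requires it to be bound within its binding domain — the clause headed by 'warned'.
— Arjun: object of the matrix clause; c-commands the reflexive but lies outside its binding domain — cannot bind it (Principle A).
— Karl: possessor inside the subject DP of the clause headed by 'warned'; does not c-command the reflexive — cannot bind it (Principle A).
— Karl's neighbor: subject of the clause headed by 'warned'; c-commands the reflexive within its binding domain — allowed (Principle A).
— Leo: possessor inside the subject DP of the matrix clause; does not c-command the reflexive — cannot bind it (Principle A).
— Leo's husband: subject of the matrix clause; c-commands the reflexive but lies outside its binding domain — cannot bind it (Principle A).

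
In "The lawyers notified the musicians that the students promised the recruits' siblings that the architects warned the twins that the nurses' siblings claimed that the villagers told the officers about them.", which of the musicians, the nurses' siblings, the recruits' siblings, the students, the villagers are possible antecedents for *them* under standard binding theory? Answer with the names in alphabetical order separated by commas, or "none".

*them* is a pronoun; Principle B requires it to be free in its binding domain — the clause headed by 'told'.
— the musicians: object of the matrix clause; c-commands the pronoun but lies outside its binding domain — allowed.
— the nurses' siblings: subject of the clause headed by 'claimed'; c-commands the pronoun but lies outside its binding domain — allowed.
— the recruits' siblings: object of the clause headed by 'promised'; c-commands the pronoun but lies outside its binding domain — allowed.
— the students: subject of the clause headed by 'promised'; c-commands the pronoun but lies outside its binding domain — allowed.
— the villagers: subject of the clause headed by 'told'; c-commands the pronoun within its binding domain — blocked (Principle B).

the musicians, the nurses' siblings, the recruits' siblings, the students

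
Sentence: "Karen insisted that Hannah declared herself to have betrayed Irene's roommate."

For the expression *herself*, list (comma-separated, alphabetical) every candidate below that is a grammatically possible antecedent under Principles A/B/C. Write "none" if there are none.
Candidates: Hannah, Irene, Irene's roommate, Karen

*herself* is a reflexive; Principle A requires it to be bound within its binding domain — the clause headed by 'declared'.
— Hannah: subject of the clause headed by 'declared'; c-commands the reflexive within its binding domain — allowed (Principle A).
— Irene: possessor inside the object DP of the clause headed by 'betrayed'; does not c-command the reflexive — cannot bind it (Principle A).
— Irene's roommate: object of the clause headed by 'betrayed'; does not c-command the reflexive — cannot bind it (Principle A).
— Karen: subject of the matrix clause; c-commands the reflexive but lies outside its binding domain — cannot bind it (Principle A).

Hannah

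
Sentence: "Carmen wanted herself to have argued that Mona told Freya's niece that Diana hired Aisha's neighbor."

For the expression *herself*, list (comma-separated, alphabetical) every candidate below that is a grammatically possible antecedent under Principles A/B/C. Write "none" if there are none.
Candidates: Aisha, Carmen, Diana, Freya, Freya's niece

*herself* is a reflexive; Principle A requires it to be bound within its binding domain — the matrix clause.
— Aisha: possessor inside the object DP of the clause headed by 'hired'; does not c-command the reflexive — cannot bind it (Principle A).
— Carmen: subject of the matrix clause; c-commands the reflexive within its binding domain — allowed (Principle A).
— Diana: subject of the clause headed by 'hired'; does not c-command the reflexive — cannot bind it (Principle A).
— Freya: possessor inside the object DP of the clause headed by 'told'; does not c-command the reflexive — cannot bind it (Principle A).
— Freya's niece: object of the clause headed by 'told'; does not c-command the reflexive — cannot bind it (Principle A).

Carmen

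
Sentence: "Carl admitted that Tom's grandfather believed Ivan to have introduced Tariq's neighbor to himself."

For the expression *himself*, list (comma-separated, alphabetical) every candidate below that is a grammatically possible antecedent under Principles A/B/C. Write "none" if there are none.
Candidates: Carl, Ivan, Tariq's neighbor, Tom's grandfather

Ivan, Tariq's neighbor

*himself* is a reflexive; Principle A requires it to be bound within its binding domain — the clause headed by 'introduced'.
— Carl: subject of the matrix clause; c-commands the reflexive but lies outside its binding domain — cannot bind it (Principle A).
— Ivan: subject of the clause headed by 'introduced'; c-commands the reflexive within its binding domain — allowed (Principle A).
— Tariq's neighbor: object of the clause headed by 'introduced'; c-commands the reflexive within its binding domain — allowed (Principle A).
— Tom's grandfather: subject of the clause headed by 'believed'; c-commands the reflexive but lies outside its binding domain — cannot bind it (Principle A).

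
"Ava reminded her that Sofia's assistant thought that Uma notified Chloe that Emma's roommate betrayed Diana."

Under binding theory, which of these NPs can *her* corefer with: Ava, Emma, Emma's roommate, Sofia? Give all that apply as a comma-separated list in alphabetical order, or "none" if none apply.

*her* is a pronoun; Principle B requires it to be free in its binding domain — the matrix clause.
— Ava: subject of the matrix clause; c-commands the pronoun within its binding domain — blocked (Principle B).
— Emma: possessor inside the subject DP of the clause headed by 'betrayed'; is c-commanded by the pronoun; coreference would bind this R-expression — blocked (Principle C).
— Emma's roommate: subject of the clause headed by 'betrayed'; is c-commanded by the pronoun; coreference would bind this R-expression — blocked (Principle C).
— Sofia: possessor inside the subject DP of the clause headed by 'thought'; is c-commanded by the pronoun; coreference would bind this R-expression — blocked (Principle C).

none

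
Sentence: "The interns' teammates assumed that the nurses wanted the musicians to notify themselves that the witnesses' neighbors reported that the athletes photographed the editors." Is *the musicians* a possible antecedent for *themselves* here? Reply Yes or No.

*themselves* is a reflexive; Principle A requires it to be bound within its binding domain — the clause headed by 'notify'.
— the musicians: subject of the clause headed by 'notify'; c-commands the reflexive within its binding domain — allowed (Principle A).

Yes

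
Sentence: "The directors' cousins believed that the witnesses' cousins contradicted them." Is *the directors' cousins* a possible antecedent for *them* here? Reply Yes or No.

*them* is a pronoun; Principle B requires it to be free in its binding domain — the clause headed by 'contradicted'.
— the directors' cousins: subject of the matrix clause; c-commands the pronoun but lies outside its binding domain — allowed.

Yes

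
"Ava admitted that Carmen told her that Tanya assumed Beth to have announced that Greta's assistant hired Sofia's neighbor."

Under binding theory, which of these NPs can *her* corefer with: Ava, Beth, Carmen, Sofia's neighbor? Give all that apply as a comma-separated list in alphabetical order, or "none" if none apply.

*her* is a pronoun; Principle B requires it to be free in its binding domain — the clause headed by 'told'.
— Ava: subject of the matrix clause; c-commands the pronoun but lies outside its binding domain — allowed.
— Beth: subject of the clause headed by 'announced'; is c-commanded by the pronoun; coreference would bind this R-expression — blocked (Principle C).
— Carmen: subject of the clause headed by 'told'; c-commands the pronoun within its binding domain — blocked (Principle B).
— Sofia's neighbor: object of the clause headed by 'hired'; is c-commanded by the pronoun; coreference would bind this R-expression — blocked (Principle C).

Ava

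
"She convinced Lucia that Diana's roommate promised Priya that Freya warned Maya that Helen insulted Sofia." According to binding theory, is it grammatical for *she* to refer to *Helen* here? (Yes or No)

No

*Helen* is an R-expression; Principle C requires it to be free (not bound by any c-commanding expression).
— she: subject of the matrix clause; the pronoun c-commands the R-expression — coreference blocked (Principle C).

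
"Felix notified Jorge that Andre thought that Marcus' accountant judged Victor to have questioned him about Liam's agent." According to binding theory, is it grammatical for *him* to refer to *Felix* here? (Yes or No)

*Felix* is an R-expression; Principle C requires it to be free (not bound by any c-commanding expression).
— him: object of the clause headed by 'questioned'; the pronoun does not c-command the R-expression — coreference allowed.

Yes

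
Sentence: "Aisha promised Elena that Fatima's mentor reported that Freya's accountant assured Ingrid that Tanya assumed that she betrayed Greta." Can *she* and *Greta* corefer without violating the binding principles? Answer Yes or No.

No

*Greta* is an R-expression; Principle C requires it to be free (not bound by any c-commanding expression).
— she: subject of the clause headed by 'betrayed'; the pronoun c-commands the R-expression — coreference blocked (Principle C).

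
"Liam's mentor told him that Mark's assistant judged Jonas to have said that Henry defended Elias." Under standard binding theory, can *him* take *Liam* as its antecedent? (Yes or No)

*him* is a pronoun; Principle B requires it to be free in its binding domain — the matrix clause.
— Liam: possessor inside the subject DP of the matrix clause; does not c-command the pronoun — Principle B does not apply; allowed.

Yes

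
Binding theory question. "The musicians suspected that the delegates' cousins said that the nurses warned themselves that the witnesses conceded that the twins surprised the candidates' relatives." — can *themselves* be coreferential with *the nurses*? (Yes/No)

*themselves* is a reflexive; Principle A requires it to be bound within its binding domain — the clause headed by 'warned'.
— the nurses: subject of the clause headed by 'warned'; c-commands the reflexive within its binding domain — allowed (Principle A).

Yes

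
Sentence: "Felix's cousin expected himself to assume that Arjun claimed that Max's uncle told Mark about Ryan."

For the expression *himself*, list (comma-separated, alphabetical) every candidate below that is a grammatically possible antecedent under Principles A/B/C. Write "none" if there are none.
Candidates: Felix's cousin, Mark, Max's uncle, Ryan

*himself* is a reflexive; Principle A requires it to be bound within its binding domain — the matrix clause.
— Felix's cousin: subject of the matrix clause; c-commands the reflexive within its binding domain — allowed (Principle A).
— Mark: object of the clause headed by 'told'; does not c-command the reflexive — cannot bind it (Principle A).
— Max's uncle: subject of the clause headed by 'told'; does not c-command the reflexive — cannot bind it (Principle A).
— Ryan: second object of the clause headed by 'told'; does not c-command the reflexive — cannot bind it (Principle A).

Felix's cousin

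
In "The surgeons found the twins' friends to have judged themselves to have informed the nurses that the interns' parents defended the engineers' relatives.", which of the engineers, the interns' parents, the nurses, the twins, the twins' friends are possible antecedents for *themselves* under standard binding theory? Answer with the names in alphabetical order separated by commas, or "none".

the twins' friends

*themselves* is a reflexive; Principle A requires it to be bound within its binding domain — the clause headed by 'judged'.
— the engineers: possessor inside the object DP of the clause headed by 'defended'; does not c-command the reflexive — cannot bind it (Principle A).
— the interns' parents: subject of the clause headed by 'defended'; does not c-command the reflexive — cannot bind it (Principle A).
— the nurses: object of the clause headed by 'informed'; does not c-command the reflexive — cannot bind it (Principle A).
— the twins: possessor inside the subject DP of the clause headed by 'judged'; does not c-command the reflexive — cannot bind it (Principle A).
— the twins' friends: subject of the clause headed by 'judged'; c-commands the reflexive within its binding domain — allowed (Principle A).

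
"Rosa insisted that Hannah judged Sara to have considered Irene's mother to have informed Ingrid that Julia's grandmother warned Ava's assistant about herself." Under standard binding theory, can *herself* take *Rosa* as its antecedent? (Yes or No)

No

*herself* is a reflexive; Principle A requires it to be bound within its binding domain — the clause headed by 'warned'.
— Rosa: subject of the matrix clause; c-commands the reflexive but lies outside its binding domain — cannot bind it (Principle A).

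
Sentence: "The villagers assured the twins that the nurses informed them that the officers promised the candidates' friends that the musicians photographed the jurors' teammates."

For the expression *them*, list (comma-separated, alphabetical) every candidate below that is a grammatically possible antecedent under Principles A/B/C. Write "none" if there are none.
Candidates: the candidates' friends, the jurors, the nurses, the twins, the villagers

the twins, the villagers

*them* is a pronoun; Principle B requires it to be free in its binding domain — the clause headed by 'informed'.
— the candidates' friends: object of the clause headed by 'promised'; is c-commanded by the pronoun; coreference would bind this R-expression — blocked (Principle C).
— the jurors: possessor inside the object DP of the clause headed by 'photographed'; is c-commanded by the pronoun; coreference would bind this R-expression — blocked (Principle C).
— the nurses: subject of the clause headed by 'informed'; c-commands the pronoun within its binding domain — blocked (Principle B).
— the twins: object of the matrix clause; c-commands the pronoun but lies outside its binding domain — allowed.
— the villagers: subject of the matrix clause; c-commands the pronoun but lies outside its binding domain — allowed.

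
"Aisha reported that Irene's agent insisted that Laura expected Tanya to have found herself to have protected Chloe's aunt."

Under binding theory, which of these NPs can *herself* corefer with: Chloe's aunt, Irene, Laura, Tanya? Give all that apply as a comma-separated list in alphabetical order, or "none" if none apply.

*herself* is a reflexive; Principle A requires it to be bound within its binding domain — the clause headed by 'found'.
— Chloe's aunt: object of the clause headed by 'protected'; does not c-command the reflexive — cannot bind it (Principle A).
— Irene: possessor inside the subject DP of the clause headed by 'insisted'; does not c-command the reflexive — cannot bind it (Principle A).
— Laura: subject of the clause headed by 'expected'; c-commands the reflexive but lies outside its binding domain — cannot bind it (Principle A).
— Tanya: subject of the clause headed by 'found'; c-commands the reflexive within its binding domain — allowed (Principle A).

Tanya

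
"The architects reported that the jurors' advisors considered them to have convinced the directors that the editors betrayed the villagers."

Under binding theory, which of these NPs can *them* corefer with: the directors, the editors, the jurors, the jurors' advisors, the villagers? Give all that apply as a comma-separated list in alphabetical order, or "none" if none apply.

*them* is a pronoun; Principle B requires it to be free in its binding domain — the clause headed by 'considered'.
— the directors: object of the clause headed by 'convinced'; is c-commanded by the pronoun; coreference would bind this R-expression — blocked (Principle C).
— the editors: subject of the clause headed by 'betrayed'; is c-commanded by the pronoun; coreference would bind this R-expression — blocked (Principle C).
— the jurors: possessor inside the subject DP of the clause headed by 'considered'; does not c-command the pronoun — Principle B does not apply; allowed.
— the jurors' advisors: subject of the clause headed by 'considered'; c-commands the pronoun within its binding domain — blocked (Principle B).
— the villagers: object of the clause headed by 'betrayed'; is c-commanded by the pronoun; coreference would bind this R-expression — blocked (Principle C).

the jurors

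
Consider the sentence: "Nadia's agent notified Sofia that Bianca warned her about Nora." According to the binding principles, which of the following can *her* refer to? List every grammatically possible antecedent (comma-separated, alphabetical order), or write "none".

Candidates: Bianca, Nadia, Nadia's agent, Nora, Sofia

Nadia, Nadia's agent, Sofia

*her* is a pronoun; Principle B requires it to be free in its binding domain — the clause headed by 'warned'.
— Bianca: subject of the clause headed by 'warned'; c-commands the pronoun within its binding domain — blocked (Principle B).
— Nadia: possessor inside the subject DP of the matrix clause; does not c-command the pronoun — Principle B does not apply; allowed.
— Nadia's agent: subject of the matrix clause; c-commands the pronoun but lies outside its binding domain — allowed.
— Nora: second object of the clause headed by 'warned'; is c-commanded by the pronoun; coreference would bind this R-expression — blocked (Principle C).
— Sofia: object of the matrix clause; c-commands the pronoun but lies outside its binding domain — allowed.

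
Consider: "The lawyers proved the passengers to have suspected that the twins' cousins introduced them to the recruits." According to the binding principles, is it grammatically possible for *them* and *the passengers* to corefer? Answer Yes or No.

Yes

*them* is a pronoun; Principle B requires it to be free in its binding domain — the clause headed by 'introduced'.
— the passengers: subject of the clause headed by 'suspected'; c-commands the pronoun but lies outside its binding domain — allowed.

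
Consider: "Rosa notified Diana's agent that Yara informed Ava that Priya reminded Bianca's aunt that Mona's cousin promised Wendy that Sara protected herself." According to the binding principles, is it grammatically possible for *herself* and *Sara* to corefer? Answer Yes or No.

Yes

*herself* is a reflexive; Principle A requires it to be bound within its binding domain — the clause headed by 'protected'.
— Sara: subject of the clause headed by 'protected'; c-commands the reflexive within its binding domain — allowed (Principle A).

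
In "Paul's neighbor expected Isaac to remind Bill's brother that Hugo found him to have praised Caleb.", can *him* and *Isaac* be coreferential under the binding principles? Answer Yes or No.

Yes

*Isaac* is an R-expression; Principle C requires it to be free (not bound by any c-commanding expression).
— him: subject of the clause headed by 'praised'; the pronoun does not c-command the R-expression — coreference allowed.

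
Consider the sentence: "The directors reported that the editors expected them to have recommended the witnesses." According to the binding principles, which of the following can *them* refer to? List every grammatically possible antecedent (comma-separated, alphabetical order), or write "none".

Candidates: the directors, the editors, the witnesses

the directors

*them* is a pronoun; Principle B requires it to be free in its binding domain — the clause headed by 'expected'.
— the directors: subject of the matrix clause; c-commands the pronoun but lies outside its binding domain — allowed.
— the editors: subject of the clause headed by 'expected'; c-commands the pronoun within its binding domain — blocked (Principle B).
— the witnesses: object of the clause headed by 'recommended'; is c-commanded by the pronoun; coreference would bind this R-expression — blocked (Principle C).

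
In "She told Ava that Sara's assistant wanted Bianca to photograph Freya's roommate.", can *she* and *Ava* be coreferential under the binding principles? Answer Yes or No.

No

*Ava* is an R-expression; Principle C requires it to be free (not bound by any c-commanding expression).
— she: subject of the matrix clause; the pronoun c-commands the R-expression — coreference blocked (Principle C).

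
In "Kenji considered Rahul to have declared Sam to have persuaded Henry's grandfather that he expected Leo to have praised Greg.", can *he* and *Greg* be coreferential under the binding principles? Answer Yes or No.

No

*Greg* is an R-expression; Principle C requires it to be free (not bound by any c-commanding expression).
— he: subject of the clause headed by 'expected'; the pronoun c-commands the R-expression — coreference blocked (Principle C).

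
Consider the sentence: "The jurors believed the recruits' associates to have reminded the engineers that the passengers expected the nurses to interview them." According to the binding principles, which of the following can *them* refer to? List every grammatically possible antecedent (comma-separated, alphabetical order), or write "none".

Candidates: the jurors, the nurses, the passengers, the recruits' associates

the jurors, the passengers, the recruits' associates

*them* is a pronoun; Principle B requires it to be free in its binding domain — the clause headed by 'interview'.
— the jurors: subject of the matrix clause; c-commands the pronoun but lies outside its binding domain — allowed.
— the nurses: subject of the clause headed by 'interview'; c-commands the pronoun within its binding domain — blocked (Principle B).
— the passengers: subject of the clause headed by 'expected'; c-commands the pronoun but lies outside its binding domain — allowed.
— the recruits' associates: subject of the clause headed by 'reminded'; c-commands the pronoun but lies outside its binding domain — allowed.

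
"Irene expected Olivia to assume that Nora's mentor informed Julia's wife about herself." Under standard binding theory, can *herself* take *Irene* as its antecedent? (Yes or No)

No

*herself* is a reflexive; Principle A requires it to be bound within its binding domain — the clause headed by 'informed'.
— Irene: subject of the matrix clause; c-commands the reflexive but lies outside its binding domain — cannot bind it (Principle A).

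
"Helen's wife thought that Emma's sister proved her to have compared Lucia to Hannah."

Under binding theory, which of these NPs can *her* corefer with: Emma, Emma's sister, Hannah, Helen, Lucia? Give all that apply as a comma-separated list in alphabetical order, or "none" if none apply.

*her* is a pronoun; Principle B requires it to be free in its binding domain — the clause headed by 'proved'.
— Emma: possessor inside the subject DP of the clause headed by 'proved'; does not c-command the pronoun — Principle B does not apply; allowed.
— Emma's sister: subject of the clause headed by 'proved'; c-commands the pronoun within its binding domain — blocked (Principle B).
— Hannah: second object of the clause headed by 'compared'; is c-commanded by the pronoun; coreference would bind this R-expression — blocked (Principle C).
— Helen: possessor inside the subject DP of the matrix clause; does not c-command the pronoun — Principle B does not apply; allowed.
— Lucia: object of the clause headed by 'compared'; is c-commanded by the pronoun; coreference would bind this R-expression — blocked (Principle C).

Emma, Helen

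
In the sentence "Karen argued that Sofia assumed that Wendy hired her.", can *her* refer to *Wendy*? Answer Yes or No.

No

*her* is a pronoun; Principle B requires it to be free in its binding domain — the clause headed by 'hired'.
— Wendy: subject of the clause headed by 'hired'; c-commands the pronoun within its binding domain — blocked (Principle B).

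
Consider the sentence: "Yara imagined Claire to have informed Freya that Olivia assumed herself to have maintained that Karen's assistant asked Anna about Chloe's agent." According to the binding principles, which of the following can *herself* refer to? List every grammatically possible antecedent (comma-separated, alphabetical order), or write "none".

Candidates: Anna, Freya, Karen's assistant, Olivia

*herself* is a reflexive; Principle A requires it to be bound within its binding domain — the clause headed by 'assumed'.
— Anna: object of the clause headed by 'asked'; does not c-command the reflexive — cannot bind it (Principle A).
— Freya: object of the clause headed by 'informed'; c-commands the reflexive but lies outside its binding domain — cannot bind it (Principle A).
— Karen's assistant: subject of the clause headed by 'asked'; does not c-command the reflexive — cannot bind it (Principle A).
— Olivia: subject of the clause headed by 'assumed'; c-commands the reflexive within its binding domain — allowed (Principle A).

Olivia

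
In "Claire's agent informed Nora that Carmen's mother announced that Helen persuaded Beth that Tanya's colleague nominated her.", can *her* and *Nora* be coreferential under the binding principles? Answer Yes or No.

Yes

*Nora* is an R-expression; Principle C requires it to be free (not bound by any c-commanding expression).
— her: object of the clause headed by 'nominated'; the pronoun does not c-command the R-expression — coreference allowed.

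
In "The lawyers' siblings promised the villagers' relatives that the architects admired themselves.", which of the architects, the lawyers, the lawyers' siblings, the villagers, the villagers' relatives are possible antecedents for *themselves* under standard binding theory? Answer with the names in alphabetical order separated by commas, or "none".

the architects

*themselves* is a reflexive; Principle A requires it to be bound within its binding domain — the clause headed by 'admired'.
— the architects: subject of the clause headed by 'admired'; c-commands the reflexive within its binding domain — allowed (Principle A).
— the lawyers: possessor inside the subject DP of the matrix clause; does not c-command the reflexive — cannot bind it (Principle A).
— the lawyers' siblings: subject of the matrix clause; c-commands the reflexive but lies outside its binding domain — cannot bind it (Principle A).
— the villagers: possessor inside the object DP of the matrix clause; does not c-command the reflexive — cannot bind it (Principle A).
— the villagers' relatives: object of the matrix clause; c-commands the reflexive but lies outside its binding domain — cannot bind it (Principle A).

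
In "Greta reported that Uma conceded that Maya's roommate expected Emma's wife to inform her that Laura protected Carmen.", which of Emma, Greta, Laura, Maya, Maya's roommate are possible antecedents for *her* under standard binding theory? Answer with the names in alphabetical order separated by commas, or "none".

Emma, Greta, Maya, Maya's roommate

*her* is a pronoun; Principle B requires it to be free in its binding domain — the clause headed by 'inform'.
— Emma: possessor inside the subject DP of the clause headed by 'inform'; does not c-command the pronoun — Principle B does not apply; allowed.
— Greta: subject of the matrix clause; c-commands the pronoun but lies outside its binding domain — allowed.
— Laura: subject of the clause headed by 'protected'; is c-commanded by the pronoun; coreference would bind this R-expression — blocked (Principle C).
— Maya: possessor inside the subject DP of the clause headed by 'expected'; does not c-command the pronoun — Principle B does not apply; allowed.
— Maya's roommate: subject of the clause headed by 'expected'; c-commands the pronoun but lies outside its binding domain — allowed.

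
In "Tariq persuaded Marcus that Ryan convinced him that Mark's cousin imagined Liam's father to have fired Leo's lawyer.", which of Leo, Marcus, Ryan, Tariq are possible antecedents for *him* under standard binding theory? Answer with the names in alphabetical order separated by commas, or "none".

Marcus, Tariq

*him* is a pronoun; Principle B requires it to be free in its binding domain — the clause headed by 'convinced'.
— Leo: possessor inside the object DP of the clause headed by 'fired'; is c-commanded by the pronoun; coreference would bind this R-expression — blocked (Principle C).
— Marcus: object of the matrix clause; c-commands the pronoun but lies outside its binding domain — allowed.
— Ryan: subject of the clause headed by 'convinced'; c-commands the pronoun within its binding domain — blocked (Principle B).
— Tariq: subject of the matrix clause; c-commands the pronoun but lies outside its binding domain — allowed.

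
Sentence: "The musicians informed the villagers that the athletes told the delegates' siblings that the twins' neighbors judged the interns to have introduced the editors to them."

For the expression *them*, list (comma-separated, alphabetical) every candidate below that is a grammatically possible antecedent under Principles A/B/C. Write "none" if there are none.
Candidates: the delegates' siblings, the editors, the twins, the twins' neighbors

*them* is a pronoun; Principle B requires it to be free in its binding domain — the clause headed by 'introduced'.
— the delegates' siblings: object of the clause headed by 'told'; c-commands the pronoun but lies outside its binding domain — allowed.
— the editors: object of the clause headed by 'introduced'; c-commands the pronoun within its binding domain — blocked (Principle B).
— the twins: possessor inside the subject DP of the clause headed by 'judged'; does not c-command the pronoun — Principle B does not apply; allowed.
— the twins' neighbors: subject of the clause headed by 'judged'; c-commands the pronoun but lies outside its binding domain — allowed.

the delegates' siblings, the twins, the twins' neighbors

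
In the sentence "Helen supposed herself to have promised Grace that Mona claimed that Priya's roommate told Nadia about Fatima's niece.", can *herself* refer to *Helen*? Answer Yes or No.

*herself* is a reflexive; Principle A requires it to be bound within its binding domain — the matrix clause.
— Helen: subject of the matrix clause; c-commands the reflexive within its binding domain — allowed (Principle A).

Yes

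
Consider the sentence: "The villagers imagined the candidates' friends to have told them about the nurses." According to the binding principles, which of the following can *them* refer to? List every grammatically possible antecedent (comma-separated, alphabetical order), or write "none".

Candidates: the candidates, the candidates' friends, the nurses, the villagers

the candidates, the villagers

*them* is a pronoun; Principle B requires it to be free in its binding domain — the clause headed by 'told'.
— the candidates: possessor inside the subject DP of the clause headed by 'told'; does not c-command the pronoun — Principle B does not apply; allowed.
— the candidates' friends: subject of the clause headed by 'told'; c-commands the pronoun within its binding domain — blocked (Principle B).
— the nurses: second object of the clause headed by 'told'; is c-commanded by the pronoun; coreference would bind this R-expression — blocked (Principle C).
— the villagers: subject of the matrix clause; c-commands the pronoun but lies outside its binding domain — allowed.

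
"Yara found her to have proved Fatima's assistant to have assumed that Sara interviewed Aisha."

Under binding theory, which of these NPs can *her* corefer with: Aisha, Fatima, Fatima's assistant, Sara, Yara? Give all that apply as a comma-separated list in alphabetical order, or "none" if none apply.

none

*her* is a pronoun; Principle B requires it to be free in its binding domain — the matrix clause.
— Aisha: object of the clause headed by 'interviewed'; is c-commanded by the pronoun; coreference would bind this R-expression — blocked (Principle C).
— Fatima: possessor inside the subject DP of the clause headed by 'assumed'; is c-commanded by the pronoun; coreference would bind this R-expression — blocked (Principle C).
— Fatima's assistant: subject of the clause headed by 'assumed'; is c-commanded by the pronoun; coreference would bind this R-expression — blocked (Principle C).
— Sara: subject of the clause headed by 'interviewed'; is c-commanded by the pronoun; coreference would bind this R-expression — blocked (Principle C).
— Yara: subject of the matrix clause; c-commands the pronoun within its binding domain — blocked (Principle B).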